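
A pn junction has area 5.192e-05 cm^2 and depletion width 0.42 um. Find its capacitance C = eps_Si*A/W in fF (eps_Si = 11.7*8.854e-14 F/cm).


Step 1: eps_Si = 11.7 * 8.854e-14 = 1.035918e-12 F/cm
Step 2: W in cm = 0.42 * 1e-4 = 4.20e-05 cm
Step 3: C = 1.035918e-12 * 5.192e-05 / 4.20e-05 = 1.280592e-12 F
Step 4: C = 1280.59 fF

1280.59


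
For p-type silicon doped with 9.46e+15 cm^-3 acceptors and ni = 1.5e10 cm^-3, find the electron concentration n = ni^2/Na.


Step 1: Majority hole concentration p ≈ Na = 9.46e+15 cm^-3
Step 2: n = ni^2 / Na = (1.5e10)^2 / 9.46e+15
Step 3: n = 2.38e+04 cm^-3

2.38e+04


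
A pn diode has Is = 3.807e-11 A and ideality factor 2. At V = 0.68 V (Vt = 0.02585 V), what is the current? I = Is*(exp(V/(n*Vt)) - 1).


Step 1: V/(n*Vt) = 0.68/(2*0.02585) = 13.1528
Step 2: exp(13.1528) = 5.1545e+05
Step 3: I = 3.807e-11 * (5.1545e+05 - 1) = 1.96e-05 A

1.96e-05


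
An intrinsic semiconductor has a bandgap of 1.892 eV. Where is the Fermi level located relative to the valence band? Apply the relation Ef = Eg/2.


Step 1: For an intrinsic semiconductor, the Fermi level sits at midgap.
Step 2: Ef = Eg / 2 = 1.892 / 2 = 0.946 eV

0.946


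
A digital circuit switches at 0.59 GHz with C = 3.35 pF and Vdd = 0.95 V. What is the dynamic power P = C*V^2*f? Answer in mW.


Step 1: V^2 = 0.95^2 = 0.9025 V^2
Step 2: P = C*V^2*f = 3.35e-12 F * 0.9025 * 0.59e9 Hz
Step 3: P = 1.78379125e-03 W
Step 4: P = 1.784 mW

1.784


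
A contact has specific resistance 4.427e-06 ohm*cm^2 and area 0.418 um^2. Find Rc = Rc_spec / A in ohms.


Step 1: Convert area to cm^2: 0.418 um^2 = 4.1800e-09 cm^2
Step 2: Rc = Rc_spec / A = 4.427e-06 / 4.1800e-09
Step 3: Rc = 1.06e+03 ohms

1.06e+03


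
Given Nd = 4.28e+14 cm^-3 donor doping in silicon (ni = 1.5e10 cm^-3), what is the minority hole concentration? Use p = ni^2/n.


Step 1: Since Nd >> ni, n ≈ Nd = 4.28e+14 cm^-3
Step 2: p = ni^2 / n = (1.5e10)^2 / 4.28e+14
Step 3: p = 2.25e20 / 4.28e+14 = 5.26e+05 cm^-3

5.26e+05


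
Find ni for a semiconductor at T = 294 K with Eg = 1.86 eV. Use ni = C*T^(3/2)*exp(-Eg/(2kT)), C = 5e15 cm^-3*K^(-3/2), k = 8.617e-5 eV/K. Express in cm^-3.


Step 1: Compute kT = 8.617e-5 * 294 = 0.02533398 eV
Step 2: Exponent = -Eg/(2kT) = -1.86/(2*0.02533398) = -36.70959
Step 3: T^(3/2) = 294^1.5 = 5041.05
Step 4: ni = 5e15 * 5041.05 * exp(-36.70959) = 2.88e+03 cm^-3

2.88e+03


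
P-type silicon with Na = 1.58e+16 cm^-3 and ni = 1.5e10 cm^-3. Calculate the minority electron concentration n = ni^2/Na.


Step 1: Majority hole concentration p ≈ Na = 1.58e+16 cm^-3
Step 2: n = ni^2 / Na = (1.5e10)^2 / 1.58e+16
Step 3: n = 1.42e+04 cm^-3

1.42e+04


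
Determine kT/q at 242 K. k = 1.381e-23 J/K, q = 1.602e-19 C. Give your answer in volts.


Step 1: kT = 1.381e-23 * 242 = 3.34202e-21 J
Step 2: Vt = kT/q = 3.34202e-21 / 1.602e-19
Step 3: Vt = 0.02086 V

0.02086


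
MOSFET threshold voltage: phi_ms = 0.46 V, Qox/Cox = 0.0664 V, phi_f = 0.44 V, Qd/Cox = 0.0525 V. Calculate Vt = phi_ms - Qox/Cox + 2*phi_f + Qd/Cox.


Step 1: Vt = phi_ms - Qox/Cox + 2*phi_f + Qd/Cox
Step 2: Vt = 0.46 - 0.0664 + 2*0.44 + 0.0525
Step 3: Vt = 0.46 - 0.0664 + 0.88 + 0.0525
Step 4: Vt = 1.3261 V

1.3261


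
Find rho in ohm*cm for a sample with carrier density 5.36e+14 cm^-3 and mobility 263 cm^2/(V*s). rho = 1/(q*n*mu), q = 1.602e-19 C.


Step 1: sigma = q * n * mu = 1.602e-19 * 5.36e+14 * 263 = 2.25831e-02 S/cm
Step 2: rho = 1 / sigma = 1 / 2.25831e-02 = 44.28 ohm*cm

44.28


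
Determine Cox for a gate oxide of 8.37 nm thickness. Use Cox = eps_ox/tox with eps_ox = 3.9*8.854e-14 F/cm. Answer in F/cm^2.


Step 1: eps_ox = 3.9 * 8.854e-14 = 3.45306e-13 F/cm
Step 2: tox in cm = 8.37 nm * 1e-7 = 8.3700e-07 cm
Step 3: Cox = 3.45306e-13 / 8.3700e-07 = 4.13e-07 F/cm^2

4.13e-07


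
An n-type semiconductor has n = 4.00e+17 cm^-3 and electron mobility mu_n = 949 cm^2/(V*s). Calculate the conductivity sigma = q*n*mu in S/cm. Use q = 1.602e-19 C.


Step 1: sigma = q * n * mu
Step 2: sigma = 1.602e-19 * 4.00e+17 * 949
Step 3: sigma = 6.081e+01 S/cm

6.081e+01


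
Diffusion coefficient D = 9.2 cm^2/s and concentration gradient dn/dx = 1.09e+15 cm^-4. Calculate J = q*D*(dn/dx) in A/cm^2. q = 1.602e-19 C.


Step 1: J = q * D * (dn/dx)
Step 2: J = 1.602e-19 * 9.2 * 1.09e+15
Step 3: J = 1.61e-03 A/cm^2

1.61e-03


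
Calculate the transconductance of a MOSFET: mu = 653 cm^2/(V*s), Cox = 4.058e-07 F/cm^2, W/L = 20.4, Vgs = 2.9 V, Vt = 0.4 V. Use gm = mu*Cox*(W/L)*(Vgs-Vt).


Step 1: Vov = Vgs - Vt = 2.9 - 0.4 = 2.5 V
Step 2: gm = mu * Cox * (W/L) * Vov
Step 3: gm = 653 * 4.058e-07 * 20.4 * 2.5 = 1.35e-02 S

1.35e-02


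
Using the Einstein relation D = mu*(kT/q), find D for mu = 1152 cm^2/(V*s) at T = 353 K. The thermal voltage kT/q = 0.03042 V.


Step 1: D = mu * (kT/q)
Step 2: D = 1152 * 0.03042
Step 3: D = 35.04 cm^2/s

35.04


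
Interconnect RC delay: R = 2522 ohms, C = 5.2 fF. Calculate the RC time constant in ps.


Step 1: tau = R * C
Step 2: tau = 2522 * 5.2 fF = 2522 * 5.2e-15 F
Step 3: tau = 1.31144e-11 s = 13.1144 ps

13.1144


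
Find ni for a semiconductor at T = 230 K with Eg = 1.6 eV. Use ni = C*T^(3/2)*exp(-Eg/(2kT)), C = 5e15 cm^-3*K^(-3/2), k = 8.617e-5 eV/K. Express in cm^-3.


Step 1: Compute kT = 8.617e-5 * 230 = 0.0198191 eV
Step 2: Exponent = -Eg/(2kT) = -1.6/(2*0.0198191) = -40.36510
Step 3: T^(3/2) = 230^1.5 = 3488.12
Step 4: ni = 5e15 * 3488.12 * exp(-40.36510) = 5.14e+01 cm^-3

5.14e+01


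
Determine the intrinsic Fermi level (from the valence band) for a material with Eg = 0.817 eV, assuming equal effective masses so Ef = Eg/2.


Step 1: For an intrinsic semiconductor, the Fermi level sits at midgap.
Step 2: Ef = Eg / 2 = 0.817 / 2 = 0.4085 eV

0.4085


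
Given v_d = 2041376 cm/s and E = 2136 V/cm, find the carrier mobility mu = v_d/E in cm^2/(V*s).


Step 1: mu = v_d / E
Step 2: mu = 2041376 / 2136
Step 3: mu = 955.7 cm^2/(V*s)

955.7


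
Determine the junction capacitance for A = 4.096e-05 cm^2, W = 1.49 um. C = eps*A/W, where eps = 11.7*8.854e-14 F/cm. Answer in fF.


Step 1: eps_Si = 11.7 * 8.854e-14 = 1.035918e-12 F/cm
Step 2: W in cm = 1.49 * 1e-4 = 1.49e-04 cm
Step 3: C = 1.035918e-12 * 4.096e-05 / 1.49e-04 = 2.847732e-13 F
Step 4: C = 284.77 fF

284.77


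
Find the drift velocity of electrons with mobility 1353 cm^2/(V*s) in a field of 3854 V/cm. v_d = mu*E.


Step 1: v_d = mu * E
Step 2: v_d = 1353 * 3854 = 5214462
Step 3: v_d = 5.21e+06 cm/s

5.21e+06


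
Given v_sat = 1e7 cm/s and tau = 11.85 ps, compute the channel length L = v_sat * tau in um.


Step 1: tau in seconds = 11.85 ps * 1e-12 = 1.1850e-11 s
Step 2: L = v_sat * tau = 1e7 * 1.1850e-11 = 1.1850e-04 cm
Step 3: L in um = 1.1850e-04 * 1e4 = 1.185 um

1.185


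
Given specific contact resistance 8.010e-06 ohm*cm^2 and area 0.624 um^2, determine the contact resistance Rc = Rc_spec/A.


Step 1: Convert area to cm^2: 0.624 um^2 = 6.2400e-09 cm^2
Step 2: Rc = Rc_spec / A = 8.010e-06 / 6.2400e-09
Step 3: Rc = 1.28e+03 ohms

1.28e+03


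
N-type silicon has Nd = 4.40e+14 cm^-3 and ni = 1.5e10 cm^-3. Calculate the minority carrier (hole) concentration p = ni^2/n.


Step 1: Since Nd >> ni, n ≈ Nd = 4.40e+14 cm^-3
Step 2: p = ni^2 / n = (1.5e10)^2 / 4.40e+14
Step 3: p = 2.25e20 / 4.40e+14 = 5.11e+05 cm^-3

5.11e+05


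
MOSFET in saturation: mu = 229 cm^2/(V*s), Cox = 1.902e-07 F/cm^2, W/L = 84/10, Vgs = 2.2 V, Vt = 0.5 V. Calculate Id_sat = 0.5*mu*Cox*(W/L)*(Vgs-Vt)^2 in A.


Step 1: Overdrive voltage Vov = Vgs - Vt = 2.2 - 0.5 = 1.7 V
Step 2: W/L = 84/10 = 8.4
Step 3: Id = 0.5 * 229 * 1.902e-07 * 8.4 * 1.7^2
Step 4: Id = 5.29e-04 A

5.29e-04


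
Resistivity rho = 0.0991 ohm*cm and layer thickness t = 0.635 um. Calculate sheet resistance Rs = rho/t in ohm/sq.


Step 1: Convert thickness to cm: t = 0.635 um = 6.3500e-05 cm
Step 2: Rs = rho / t = 0.0991 / 6.3500e-05
Step 3: Rs = 1560.6 ohm/sq

1560.6


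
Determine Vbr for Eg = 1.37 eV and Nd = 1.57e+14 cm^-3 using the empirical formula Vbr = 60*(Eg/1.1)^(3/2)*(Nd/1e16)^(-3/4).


Step 1: Eg/1.1 = 1.37/1.1 = 1.245455
Step 2: (Eg/1.1)^1.5 = 1.245455^1.5 = 1.389927
Step 3: (Nd/1e16)^(-0.75) = (0.0157)^(-0.75) = 22.546299
Step 4: Vbr = 60 * 1.389927 * 22.546299 = 1880.3 V

1880.3


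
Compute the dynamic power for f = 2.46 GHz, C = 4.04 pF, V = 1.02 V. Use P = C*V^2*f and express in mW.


Step 1: V^2 = 1.02^2 = 1.0404 V^2
Step 2: P = C*V^2*f = 4.04e-12 F * 1.0404 * 2.46e9 Hz
Step 3: P = 1.033991136e-02 W
Step 4: P = 10.34 mW

10.34


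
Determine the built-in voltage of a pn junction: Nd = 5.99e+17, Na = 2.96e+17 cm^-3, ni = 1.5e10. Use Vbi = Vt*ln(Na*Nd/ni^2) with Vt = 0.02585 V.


Step 1: Compute Na*Nd/ni^2 = 2.96e+17 * 5.99e+17 / (1.5e10)^2 = 7.8802e+14
Step 2: ln(7.8802e+14) = 34.3005
Step 3: Vbi = 0.02585 * 34.3005 = 0.887 V

0.887


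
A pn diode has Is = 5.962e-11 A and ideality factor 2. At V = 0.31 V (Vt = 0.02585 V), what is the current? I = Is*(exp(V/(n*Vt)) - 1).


Step 1: V/(n*Vt) = 0.31/(2*0.02585) = 5.9961
Step 2: exp(5.9961) = 4.0186e+02
Step 3: I = 5.962e-11 * (4.0186e+02 - 1) = 2.39e-08 A

2.39e-08


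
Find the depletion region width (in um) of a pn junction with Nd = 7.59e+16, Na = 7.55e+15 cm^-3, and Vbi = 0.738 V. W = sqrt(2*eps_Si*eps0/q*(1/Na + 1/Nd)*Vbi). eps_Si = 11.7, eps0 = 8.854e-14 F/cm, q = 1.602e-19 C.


Step 1: 1/Na + 1/Nd = 1/7.55e+15 + 1/7.59e+16 = 1.45626e-16
Step 2: 2*eps*eps0/q = 2*11.7*8.854e-14/1.602e-19 = 1.293281e+07
Step 3: W^2 = 1.293281e+07 * 1.45626e-16 * 0.738 = 1.38991e-09
Step 4: W = sqrt(1.38991e-09) = 3.728e-05 cm = 0.3728 um

0.3728


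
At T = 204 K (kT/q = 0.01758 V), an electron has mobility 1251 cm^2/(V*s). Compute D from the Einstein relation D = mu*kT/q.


Step 1: D = mu * (kT/q)
Step 2: D = 1251 * 0.01758
Step 3: D = 21.99 cm^2/s

21.99


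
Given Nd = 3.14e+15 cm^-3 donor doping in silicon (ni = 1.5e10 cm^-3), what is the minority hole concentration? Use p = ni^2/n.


Step 1: Since Nd >> ni, n ≈ Nd = 3.14e+15 cm^-3
Step 2: p = ni^2 / n = (1.5e10)^2 / 3.14e+15
Step 3: p = 2.25e20 / 3.14e+15 = 7.17e+04 cm^-3

7.17e+04


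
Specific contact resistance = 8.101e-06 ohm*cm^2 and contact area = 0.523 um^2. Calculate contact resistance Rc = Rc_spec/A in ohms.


Step 1: Convert area to cm^2: 0.523 um^2 = 5.2300e-09 cm^2
Step 2: Rc = Rc_spec / A = 8.101e-06 / 5.2300e-09
Step 3: Rc = 1.55e+03 ohms

1.55e+03


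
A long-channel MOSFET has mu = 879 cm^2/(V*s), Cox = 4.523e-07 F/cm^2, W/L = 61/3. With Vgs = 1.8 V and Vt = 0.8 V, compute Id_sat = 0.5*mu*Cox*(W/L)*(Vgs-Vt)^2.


Step 1: Overdrive voltage Vov = Vgs - Vt = 1.8 - 0.8 = 1.0 V
Step 2: W/L = 61/3 = 20.3333
Step 3: Id = 0.5 * 879 * 4.523e-07 * 20.3333 * 1.0^2
Step 4: Id = 4.04e-03 A

4.04e-03


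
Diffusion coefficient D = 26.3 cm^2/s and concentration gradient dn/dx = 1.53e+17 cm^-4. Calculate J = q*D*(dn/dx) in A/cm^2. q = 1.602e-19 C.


Step 1: J = q * D * (dn/dx)
Step 2: J = 1.602e-19 * 26.3 * 1.53e+17
Step 3: J = 6.45e-01 A/cm^2

6.45e-01


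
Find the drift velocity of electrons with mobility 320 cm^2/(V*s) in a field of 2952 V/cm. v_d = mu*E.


Step 1: v_d = mu * E
Step 2: v_d = 320 * 2952 = 944640
Step 3: v_d = 9.45e+05 cm/s

9.45e+05


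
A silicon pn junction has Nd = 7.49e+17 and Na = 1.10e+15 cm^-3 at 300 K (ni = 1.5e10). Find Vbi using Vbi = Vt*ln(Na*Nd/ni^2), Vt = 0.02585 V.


Step 1: Compute Na*Nd/ni^2 = 1.10e+15 * 7.49e+17 / (1.5e10)^2 = 3.6618e+12
Step 2: ln(3.6618e+12) = 28.9290
Step 3: Vbi = 0.02585 * 28.9290 = 0.748 V

0.748


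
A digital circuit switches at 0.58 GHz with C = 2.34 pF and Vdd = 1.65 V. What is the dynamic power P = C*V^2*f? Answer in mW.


Step 1: V^2 = 1.65^2 = 2.7225 V^2
Step 2: P = C*V^2*f = 2.34e-12 F * 2.7225 * 0.58e9 Hz
Step 3: P = 3.694977e-03 W
Step 4: P = 3.695 mW

3.695


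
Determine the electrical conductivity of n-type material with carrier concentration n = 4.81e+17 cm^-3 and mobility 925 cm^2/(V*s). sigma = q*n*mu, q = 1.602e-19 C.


Step 1: sigma = q * n * mu
Step 2: sigma = 1.602e-19 * 4.81e+17 * 925
Step 3: sigma = 7.128e+01 S/cm

7.128e+01


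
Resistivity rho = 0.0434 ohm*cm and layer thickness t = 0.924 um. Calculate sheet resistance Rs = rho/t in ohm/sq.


Step 1: Convert thickness to cm: t = 0.924 um = 9.2400e-05 cm
Step 2: Rs = rho / t = 0.0434 / 9.2400e-05
Step 3: Rs = 469.7 ohm/sq

469.7


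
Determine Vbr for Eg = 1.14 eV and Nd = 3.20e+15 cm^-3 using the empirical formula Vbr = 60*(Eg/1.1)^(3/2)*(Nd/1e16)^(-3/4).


Step 1: Eg/1.1 = 1.14/1.1 = 1.036364
Step 2: (Eg/1.1)^1.5 = 1.036364^1.5 = 1.055039
Step 3: (Nd/1e16)^(-0.75) = (0.32)^(-0.75) = 2.350377
Step 4: Vbr = 60 * 1.055039 * 2.350377 = 148.8 V

148.8


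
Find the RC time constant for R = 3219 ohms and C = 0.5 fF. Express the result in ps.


Step 1: tau = R * C
Step 2: tau = 3219 * 0.5 fF = 3219 * 5.0e-16 F
Step 3: tau = 1.6095e-12 s = 1.6095 ps

1.6095


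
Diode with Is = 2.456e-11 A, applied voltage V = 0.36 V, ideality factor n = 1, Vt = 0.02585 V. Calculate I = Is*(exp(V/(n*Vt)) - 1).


Step 1: V/(n*Vt) = 0.36/(1*0.02585) = 13.9265
Step 2: exp(13.9265) = 1.1174e+06
Step 3: I = 2.456e-11 * (1.1174e+06 - 1) = 2.74e-05 A

2.74e-05


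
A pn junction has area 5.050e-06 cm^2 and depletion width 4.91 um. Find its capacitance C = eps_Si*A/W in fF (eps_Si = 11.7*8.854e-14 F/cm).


Step 1: eps_Si = 11.7 * 8.854e-14 = 1.035918e-12 F/cm
Step 2: W in cm = 4.91 * 1e-4 = 4.91e-04 cm
Step 3: C = 1.035918e-12 * 5.050e-06 / 4.91e-04 = 1.065455e-14 F
Step 4: C = 10.65 fF

10.65


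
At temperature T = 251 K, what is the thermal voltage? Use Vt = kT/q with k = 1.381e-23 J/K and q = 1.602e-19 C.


Step 1: kT = 1.381e-23 * 251 = 3.46631e-21 J
Step 2: Vt = kT/q = 3.46631e-21 / 1.602e-19
Step 3: Vt = 0.02164 V

0.02164


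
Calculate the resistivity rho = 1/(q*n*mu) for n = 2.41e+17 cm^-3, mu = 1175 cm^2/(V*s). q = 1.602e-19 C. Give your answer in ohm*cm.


Step 1: sigma = q * n * mu = 1.602e-19 * 2.41e+17 * 1175 = 4.53646e+01 S/cm
Step 2: rho = 1 / sigma = 1 / 4.53646e+01 = 0.02204 ohm*cm

0.02204


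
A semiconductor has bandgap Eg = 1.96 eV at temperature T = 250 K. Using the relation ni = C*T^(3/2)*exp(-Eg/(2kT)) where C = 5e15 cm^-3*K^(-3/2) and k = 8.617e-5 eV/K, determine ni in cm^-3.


Step 1: Compute kT = 8.617e-5 * 250 = 0.0215425 eV
Step 2: Exponent = -Eg/(2kT) = -1.96/(2*0.0215425) = -45.49147
Step 3: T^(3/2) = 250^1.5 = 3952.85
Step 4: ni = 5e15 * 3952.85 * exp(-45.49147) = 3.46e-01 cm^-3

3.46e-01


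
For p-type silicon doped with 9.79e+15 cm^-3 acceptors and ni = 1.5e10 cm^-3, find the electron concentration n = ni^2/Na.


Step 1: Majority hole concentration p ≈ Na = 9.79e+15 cm^-3
Step 2: n = ni^2 / Na = (1.5e10)^2 / 9.79e+15
Step 3: n = 2.30e+04 cm^-3

2.30e+04


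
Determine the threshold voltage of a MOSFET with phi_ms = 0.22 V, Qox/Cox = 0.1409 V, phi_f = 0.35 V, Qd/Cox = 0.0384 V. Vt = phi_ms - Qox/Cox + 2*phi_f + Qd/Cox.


Step 1: Vt = phi_ms - Qox/Cox + 2*phi_f + Qd/Cox
Step 2: Vt = 0.22 - 0.1409 + 2*0.35 + 0.0384
Step 3: Vt = 0.22 - 0.1409 + 0.7 + 0.0384
Step 4: Vt = 0.8175 V

0.8175


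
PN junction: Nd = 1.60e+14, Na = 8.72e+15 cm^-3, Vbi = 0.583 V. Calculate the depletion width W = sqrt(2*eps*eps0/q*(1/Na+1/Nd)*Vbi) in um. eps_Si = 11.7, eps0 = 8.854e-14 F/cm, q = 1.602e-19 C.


Step 1: 1/Na + 1/Nd = 1/8.72e+15 + 1/1.60e+14 = 6.36468e-15
Step 2: 2*eps*eps0/q = 2*11.7*8.854e-14/1.602e-19 = 1.293281e+07
Step 3: W^2 = 1.293281e+07 * 6.36468e-15 * 0.583 = 4.79886e-08
Step 4: W = sqrt(4.79886e-08) = 2.191e-04 cm = 2.191 um

2.191


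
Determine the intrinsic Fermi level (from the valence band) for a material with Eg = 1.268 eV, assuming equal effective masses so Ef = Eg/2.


Step 1: For an intrinsic semiconductor, the Fermi level sits at midgap.
Step 2: Ef = Eg / 2 = 1.268 / 2 = 0.634 eV

0.634


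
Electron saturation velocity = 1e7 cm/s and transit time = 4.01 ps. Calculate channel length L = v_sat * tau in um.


Step 1: tau in seconds = 4.01 ps * 1e-12 = 4.0100e-12 s
Step 2: L = v_sat * tau = 1e7 * 4.0100e-12 = 4.0100e-05 cm
Step 3: L in um = 4.0100e-05 * 1e4 = 0.401 um

0.401


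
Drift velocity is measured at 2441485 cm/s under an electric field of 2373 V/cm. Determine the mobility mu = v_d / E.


Step 1: mu = v_d / E
Step 2: mu = 2441485 / 2373
Step 3: mu = 1028.86 cm^2/(V*s)

1028.86


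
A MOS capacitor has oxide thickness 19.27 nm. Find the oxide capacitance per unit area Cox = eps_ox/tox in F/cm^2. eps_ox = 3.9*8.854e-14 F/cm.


Step 1: eps_ox = 3.9 * 8.854e-14 = 3.45306e-13 F/cm
Step 2: tox in cm = 19.27 nm * 1e-7 = 1.9270e-06 cm
Step 3: Cox = 3.45306e-13 / 1.9270e-06 = 1.79e-07 F/cm^2

1.79e-07


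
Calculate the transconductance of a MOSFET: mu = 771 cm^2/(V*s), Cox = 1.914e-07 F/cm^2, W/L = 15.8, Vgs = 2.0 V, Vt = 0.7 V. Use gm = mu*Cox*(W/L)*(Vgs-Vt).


Step 1: Vov = Vgs - Vt = 2.0 - 0.7 = 1.3 V
Step 2: gm = mu * Cox * (W/L) * Vov
Step 3: gm = 771 * 1.914e-07 * 15.8 * 1.3 = 3.03e-03 S

3.03e-03


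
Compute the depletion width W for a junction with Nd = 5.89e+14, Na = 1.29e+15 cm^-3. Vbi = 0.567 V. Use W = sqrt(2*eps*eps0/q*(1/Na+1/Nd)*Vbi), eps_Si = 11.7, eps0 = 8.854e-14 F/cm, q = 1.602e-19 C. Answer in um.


Step 1: 1/Na + 1/Nd = 1/1.29e+15 + 1/5.89e+14 = 2.47299e-15
Step 2: 2*eps*eps0/q = 2*11.7*8.854e-14/1.602e-19 = 1.293281e+07
Step 3: W^2 = 1.293281e+07 * 2.47299e-15 * 0.567 = 1.81342e-08
Step 4: W = sqrt(1.81342e-08) = 1.347e-04 cm = 1.347 um

1.347


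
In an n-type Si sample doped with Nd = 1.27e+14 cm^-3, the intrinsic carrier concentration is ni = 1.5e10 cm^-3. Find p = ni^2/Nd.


Step 1: Since Nd >> ni, n ≈ Nd = 1.27e+14 cm^-3
Step 2: p = ni^2 / n = (1.5e10)^2 / 1.27e+14
Step 3: p = 2.25e20 / 1.27e+14 = 1.77e+06 cm^-3

1.77e+06


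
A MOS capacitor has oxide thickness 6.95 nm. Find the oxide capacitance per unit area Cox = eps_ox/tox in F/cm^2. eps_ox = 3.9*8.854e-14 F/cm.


Step 1: eps_ox = 3.9 * 8.854e-14 = 3.45306e-13 F/cm
Step 2: tox in cm = 6.95 nm * 1e-7 = 6.9500e-07 cm
Step 3: Cox = 3.45306e-13 / 6.9500e-07 = 4.97e-07 F/cm^2

4.97e-07


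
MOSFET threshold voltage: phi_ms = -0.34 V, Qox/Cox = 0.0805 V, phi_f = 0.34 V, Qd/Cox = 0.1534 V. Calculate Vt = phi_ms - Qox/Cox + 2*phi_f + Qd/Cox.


Step 1: Vt = phi_ms - Qox/Cox + 2*phi_f + Qd/Cox
Step 2: Vt = -0.34 - 0.0805 + 2*0.34 + 0.1534
Step 3: Vt = -0.34 - 0.0805 + 0.68 + 0.1534
Step 4: Vt = 0.4129 V

0.4129


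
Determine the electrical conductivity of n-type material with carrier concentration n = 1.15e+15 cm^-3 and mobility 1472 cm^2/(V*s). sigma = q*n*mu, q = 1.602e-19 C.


Step 1: sigma = q * n * mu
Step 2: sigma = 1.602e-19 * 1.15e+15 * 1472
Step 3: sigma = 2.712e-01 S/cm

2.712e-01


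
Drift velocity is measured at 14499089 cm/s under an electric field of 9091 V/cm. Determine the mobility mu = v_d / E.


Step 1: mu = v_d / E
Step 2: mu = 14499089 / 9091
Step 3: mu = 1594.88 cm^2/(V*s)

1594.88


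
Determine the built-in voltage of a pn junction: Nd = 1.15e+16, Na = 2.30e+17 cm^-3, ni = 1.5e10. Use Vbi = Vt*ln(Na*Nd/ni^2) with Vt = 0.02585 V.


Step 1: Compute Na*Nd/ni^2 = 2.30e+17 * 1.15e+16 / (1.5e10)^2 = 1.1756e+13
Step 2: ln(1.1756e+13) = 30.0954
Step 3: Vbi = 0.02585 * 30.0954 = 0.778 V

0.778


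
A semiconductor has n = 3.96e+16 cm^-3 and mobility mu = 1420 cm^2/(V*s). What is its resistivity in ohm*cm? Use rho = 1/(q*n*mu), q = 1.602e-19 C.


Step 1: sigma = q * n * mu = 1.602e-19 * 3.96e+16 * 1420 = 9.00837e+00 S/cm
Step 2: rho = 1 / sigma = 1 / 9.00837e+00 = 0.111 ohm*cm

0.111


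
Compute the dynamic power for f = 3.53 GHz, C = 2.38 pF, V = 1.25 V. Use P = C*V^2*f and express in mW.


Step 1: V^2 = 1.25^2 = 1.5625 V^2
Step 2: P = C*V^2*f = 2.38e-12 F * 1.5625 * 3.53e9 Hz
Step 3: P = 1.31271875e-02 W
Step 4: P = 13.127 mW

13.127


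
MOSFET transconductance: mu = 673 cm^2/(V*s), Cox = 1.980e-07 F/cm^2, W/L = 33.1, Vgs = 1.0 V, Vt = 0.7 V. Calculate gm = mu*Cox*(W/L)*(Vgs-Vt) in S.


Step 1: Vov = Vgs - Vt = 1.0 - 0.7 = 0.3 V
Step 2: gm = mu * Cox * (W/L) * Vov
Step 3: gm = 673 * 1.980e-07 * 33.1 * 0.3 = 1.32e-03 S

1.32e-03


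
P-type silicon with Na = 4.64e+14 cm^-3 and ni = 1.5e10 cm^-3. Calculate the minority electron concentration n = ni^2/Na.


Step 1: Majority hole concentration p ≈ Na = 4.64e+14 cm^-3
Step 2: n = ni^2 / Na = (1.5e10)^2 / 4.64e+14
Step 3: n = 4.85e+05 cm^-3

4.85e+05


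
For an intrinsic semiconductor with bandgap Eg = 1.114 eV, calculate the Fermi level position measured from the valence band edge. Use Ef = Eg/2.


Step 1: For an intrinsic semiconductor, the Fermi level sits at midgap.
Step 2: Ef = Eg / 2 = 1.114 / 2 = 0.557 eV

0.557


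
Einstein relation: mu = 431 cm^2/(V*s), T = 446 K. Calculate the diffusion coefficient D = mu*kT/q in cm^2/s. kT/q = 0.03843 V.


Step 1: D = mu * (kT/q)
Step 2: D = 431 * 0.03843
Step 3: D = 16.56 cm^2/s

16.56


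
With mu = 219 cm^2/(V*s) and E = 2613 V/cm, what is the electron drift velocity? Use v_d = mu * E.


Step 1: v_d = mu * E
Step 2: v_d = 219 * 2613 = 572247
Step 3: v_d = 5.72e+05 cm/s

5.72e+05


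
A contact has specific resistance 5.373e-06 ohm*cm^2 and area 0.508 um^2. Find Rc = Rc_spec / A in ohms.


Step 1: Convert area to cm^2: 0.508 um^2 = 5.0800e-09 cm^2
Step 2: Rc = Rc_spec / A = 5.373e-06 / 5.0800e-09
Step 3: Rc = 1.06e+03 ohms

1.06e+03


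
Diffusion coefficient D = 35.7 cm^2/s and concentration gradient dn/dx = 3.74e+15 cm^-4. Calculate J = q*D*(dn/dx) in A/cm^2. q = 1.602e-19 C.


Step 1: J = q * D * (dn/dx)
Step 2: J = 1.602e-19 * 35.7 * 3.74e+15
Step 3: J = 2.14e-02 A/cm^2

2.14e-02


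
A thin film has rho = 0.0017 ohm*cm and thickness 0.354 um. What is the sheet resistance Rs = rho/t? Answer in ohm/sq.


Step 1: Convert thickness to cm: t = 0.354 um = 3.5400e-05 cm
Step 2: Rs = rho / t = 0.0017 / 3.5400e-05
Step 3: Rs = 48.0 ohm/sq

48.0


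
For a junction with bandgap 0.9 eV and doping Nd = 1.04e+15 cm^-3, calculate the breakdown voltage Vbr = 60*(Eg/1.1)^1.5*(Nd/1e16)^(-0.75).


Step 1: Eg/1.1 = 0.9/1.1 = 0.818182
Step 2: (Eg/1.1)^1.5 = 0.818182^1.5 = 0.740074
Step 3: (Nd/1e16)^(-0.75) = (0.104)^(-0.75) = 5.460407
Step 4: Vbr = 60 * 0.740074 * 5.460407 = 242.5 V

242.5


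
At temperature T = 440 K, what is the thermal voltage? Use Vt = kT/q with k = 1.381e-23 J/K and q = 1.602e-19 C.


Step 1: kT = 1.381e-23 * 440 = 6.0764e-21 J
Step 2: Vt = kT/q = 6.0764e-21 / 1.602e-19
Step 3: Vt = 0.03793 V

0.03793


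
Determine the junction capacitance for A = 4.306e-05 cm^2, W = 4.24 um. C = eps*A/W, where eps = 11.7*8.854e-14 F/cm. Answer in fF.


Step 1: eps_Si = 11.7 * 8.854e-14 = 1.035918e-12 F/cm
Step 2: W in cm = 4.24 * 1e-4 = 4.24e-04 cm
Step 3: C = 1.035918e-12 * 4.306e-05 / 4.24e-04 = 1.052043e-13 F
Step 4: C = 105.2 fF

105.2


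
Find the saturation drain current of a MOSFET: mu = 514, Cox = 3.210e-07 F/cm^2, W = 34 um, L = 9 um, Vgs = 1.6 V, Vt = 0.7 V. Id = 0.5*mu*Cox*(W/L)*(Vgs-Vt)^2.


Step 1: Overdrive voltage Vov = Vgs - Vt = 1.6 - 0.7 = 0.9 V
Step 2: W/L = 34/9 = 3.77778
Step 3: Id = 0.5 * 514 * 3.210e-07 * 3.77778 * 0.9^2
Step 4: Id = 2.52e-04 A

2.52e-04


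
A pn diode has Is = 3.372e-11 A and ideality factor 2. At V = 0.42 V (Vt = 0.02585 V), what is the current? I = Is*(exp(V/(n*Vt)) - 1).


Step 1: V/(n*Vt) = 0.42/(2*0.02585) = 8.1238
Step 2: exp(8.1238) = 3.3738e+03
Step 3: I = 3.372e-11 * (3.3738e+03 - 1) = 1.14e-07 A

1.14e-07


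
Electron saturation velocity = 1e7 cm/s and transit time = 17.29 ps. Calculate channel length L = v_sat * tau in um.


Step 1: tau in seconds = 17.29 ps * 1e-12 = 1.7290e-11 s
Step 2: L = v_sat * tau = 1e7 * 1.7290e-11 = 1.7290e-04 cm
Step 3: L in um = 1.7290e-04 * 1e4 = 1.729 um

1.729


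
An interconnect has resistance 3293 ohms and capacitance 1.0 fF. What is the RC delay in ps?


Step 1: tau = R * C
Step 2: tau = 3293 * 1.0 fF = 3293 * 1.0e-15 F
Step 3: tau = 3.293e-12 s = 3.293 ps

3.293


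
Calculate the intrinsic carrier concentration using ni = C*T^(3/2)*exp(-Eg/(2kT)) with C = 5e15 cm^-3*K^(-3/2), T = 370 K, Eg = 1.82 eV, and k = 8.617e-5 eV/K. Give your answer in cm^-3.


Step 1: Compute kT = 8.617e-5 * 370 = 0.0318829 eV
Step 2: Exponent = -Eg/(2kT) = -1.82/(2*0.0318829) = -28.54195
Step 3: T^(3/2) = 370^1.5 = 7117.09
Step 4: ni = 5e15 * 7117.09 * exp(-28.54195) = 1.43e+07 cm^-3

1.43e+07


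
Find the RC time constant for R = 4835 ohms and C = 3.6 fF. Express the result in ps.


Step 1: tau = R * C
Step 2: tau = 4835 * 3.6 fF = 4835 * 3.6e-15 F
Step 3: tau = 1.7406e-11 s = 17.406 ps

17.406


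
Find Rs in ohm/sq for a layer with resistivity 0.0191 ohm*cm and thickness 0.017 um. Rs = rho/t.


Step 1: Convert thickness to cm: t = 0.017 um = 1.7000e-06 cm
Step 2: Rs = rho / t = 0.0191 / 1.7000e-06
Step 3: Rs = 11235.3 ohm/sq

11235.3


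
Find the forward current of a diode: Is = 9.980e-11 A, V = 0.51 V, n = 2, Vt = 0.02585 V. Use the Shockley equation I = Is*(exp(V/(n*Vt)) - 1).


Step 1: V/(n*Vt) = 0.51/(2*0.02585) = 9.8646
Step 2: exp(9.8646) = 1.9237e+04
Step 3: I = 9.980e-11 * (1.9237e+04 - 1) = 1.92e-06 A

1.92e-06


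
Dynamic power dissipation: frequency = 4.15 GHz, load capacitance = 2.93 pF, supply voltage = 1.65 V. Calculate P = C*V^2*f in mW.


Step 1: V^2 = 1.65^2 = 2.7225 V^2
Step 2: P = C*V^2*f = 2.93e-12 F * 2.7225 * 4.15e9 Hz
Step 3: P = 3.310423875e-02 W
Step 4: P = 33.104 mW

33.104


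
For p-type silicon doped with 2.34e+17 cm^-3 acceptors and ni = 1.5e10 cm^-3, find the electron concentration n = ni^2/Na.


Step 1: Majority hole concentration p ≈ Na = 2.34e+17 cm^-3
Step 2: n = ni^2 / Na = (1.5e10)^2 / 2.34e+17
Step 3: n = 9.62e+02 cm^-3

9.62e+02


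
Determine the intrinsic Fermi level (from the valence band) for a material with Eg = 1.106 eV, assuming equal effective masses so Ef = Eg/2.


Step 1: For an intrinsic semiconductor, the Fermi level sits at midgap.
Step 2: Ef = Eg / 2 = 1.106 / 2 = 0.553 eV

0.553


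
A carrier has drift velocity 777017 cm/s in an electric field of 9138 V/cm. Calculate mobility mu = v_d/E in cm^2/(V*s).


Step 1: mu = v_d / E
Step 2: mu = 777017 / 9138
Step 3: mu = 85.03 cm^2/(V*s)

85.03


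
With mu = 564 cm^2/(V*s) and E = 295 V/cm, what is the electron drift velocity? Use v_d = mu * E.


Step 1: v_d = mu * E
Step 2: v_d = 564 * 295 = 166380
Step 3: v_d = 1.66e+05 cm/s

1.66e+05


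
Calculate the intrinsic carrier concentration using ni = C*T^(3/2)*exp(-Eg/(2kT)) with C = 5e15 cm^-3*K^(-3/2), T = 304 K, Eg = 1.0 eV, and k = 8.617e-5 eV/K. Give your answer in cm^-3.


Step 1: Compute kT = 8.617e-5 * 304 = 0.02619568 eV
Step 2: Exponent = -Eg/(2kT) = -1.0/(2*0.02619568) = -19.08712
Step 3: T^(3/2) = 304^1.5 = 5300.42
Step 4: ni = 5e15 * 5300.42 * exp(-19.08712) = 1.36e+11 cm^-3

1.36e+11


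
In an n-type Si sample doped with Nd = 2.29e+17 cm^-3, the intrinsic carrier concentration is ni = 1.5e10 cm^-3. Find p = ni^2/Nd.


Step 1: Since Nd >> ni, n ≈ Nd = 2.29e+17 cm^-3
Step 2: p = ni^2 / n = (1.5e10)^2 / 2.29e+17
Step 3: p = 2.25e20 / 2.29e+17 = 9.83e+02 cm^-3

9.83e+02


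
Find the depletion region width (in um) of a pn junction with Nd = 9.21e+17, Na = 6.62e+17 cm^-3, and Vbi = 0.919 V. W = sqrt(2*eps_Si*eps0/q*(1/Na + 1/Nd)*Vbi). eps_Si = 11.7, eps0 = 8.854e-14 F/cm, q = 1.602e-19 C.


Step 1: 1/Na + 1/Nd = 1/6.62e+17 + 1/9.21e+17 = 2.59635e-18
Step 2: 2*eps*eps0/q = 2*11.7*8.854e-14/1.602e-19 = 1.293281e+07
Step 3: W^2 = 1.293281e+07 * 2.59635e-18 * 0.919 = 3.08583e-11
Step 4: W = sqrt(3.08583e-11) = 5.555e-06 cm = 0.05555 um

0.05555


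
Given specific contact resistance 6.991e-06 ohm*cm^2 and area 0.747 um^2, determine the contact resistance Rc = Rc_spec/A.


Step 1: Convert area to cm^2: 0.747 um^2 = 7.4700e-09 cm^2
Step 2: Rc = Rc_spec / A = 6.991e-06 / 7.4700e-09
Step 3: Rc = 9.36e+02 ohms

9.36e+02


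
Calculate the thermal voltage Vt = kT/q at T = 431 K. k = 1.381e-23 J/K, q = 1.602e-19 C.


Step 1: kT = 1.381e-23 * 431 = 5.95211e-21 J
Step 2: Vt = kT/q = 5.95211e-21 / 1.602e-19
Step 3: Vt = 0.03715 V

0.03715


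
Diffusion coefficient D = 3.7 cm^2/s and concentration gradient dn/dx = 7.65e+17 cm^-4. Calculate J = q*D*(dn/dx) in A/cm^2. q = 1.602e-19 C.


Step 1: J = q * D * (dn/dx)
Step 2: J = 1.602e-19 * 3.7 * 7.65e+17
Step 3: J = 4.53e-01 A/cm^2

4.53e-01


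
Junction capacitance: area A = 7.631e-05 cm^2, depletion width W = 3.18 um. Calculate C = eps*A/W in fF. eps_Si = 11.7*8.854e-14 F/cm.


Step 1: eps_Si = 11.7 * 8.854e-14 = 1.035918e-12 F/cm
Step 2: W in cm = 3.18 * 1e-4 = 3.18e-04 cm
Step 3: C = 1.035918e-12 * 7.631e-05 / 3.18e-04 = 2.485877e-13 F
Step 4: C = 248.59 fF

248.59


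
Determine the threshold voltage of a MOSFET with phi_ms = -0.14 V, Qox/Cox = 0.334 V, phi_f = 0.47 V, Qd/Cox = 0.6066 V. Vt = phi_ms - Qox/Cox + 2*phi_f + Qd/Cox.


Step 1: Vt = phi_ms - Qox/Cox + 2*phi_f + Qd/Cox
Step 2: Vt = -0.14 - 0.334 + 2*0.47 + 0.6066
Step 3: Vt = -0.14 - 0.334 + 0.94 + 0.6066
Step 4: Vt = 1.0726 V

1.0726


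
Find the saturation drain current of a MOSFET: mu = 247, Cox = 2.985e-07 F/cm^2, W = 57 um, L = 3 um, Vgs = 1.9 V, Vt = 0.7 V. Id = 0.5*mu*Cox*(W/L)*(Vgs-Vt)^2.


Step 1: Overdrive voltage Vov = Vgs - Vt = 1.9 - 0.7 = 1.2 V
Step 2: W/L = 57/3 = 19
Step 3: Id = 0.5 * 247 * 2.985e-07 * 19 * 1.2^2
Step 4: Id = 1.01e-03 A

1.01e-03


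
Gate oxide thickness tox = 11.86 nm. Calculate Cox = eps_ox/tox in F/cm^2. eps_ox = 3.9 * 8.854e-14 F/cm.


Step 1: eps_ox = 3.9 * 8.854e-14 = 3.45306e-13 F/cm
Step 2: tox in cm = 11.86 nm * 1e-7 = 1.1860e-06 cm
Step 3: Cox = 3.45306e-13 / 1.1860e-06 = 2.91e-07 F/cm^2

2.91e-07


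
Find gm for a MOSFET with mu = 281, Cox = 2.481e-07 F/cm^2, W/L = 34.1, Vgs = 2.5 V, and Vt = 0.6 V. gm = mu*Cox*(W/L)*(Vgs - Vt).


Step 1: Vov = Vgs - Vt = 2.5 - 0.6 = 1.9 V
Step 2: gm = mu * Cox * (W/L) * Vov
Step 3: gm = 281 * 2.481e-07 * 34.1 * 1.9 = 4.52e-03 S

4.52e-03


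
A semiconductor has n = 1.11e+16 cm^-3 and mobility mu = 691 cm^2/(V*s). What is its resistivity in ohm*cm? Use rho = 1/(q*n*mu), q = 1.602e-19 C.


Step 1: sigma = q * n * mu = 1.602e-19 * 1.11e+16 * 691 = 1.22875e+00 S/cm
Step 2: rho = 1 / sigma = 1 / 1.22875e+00 = 0.8138 ohm*cm

0.8138


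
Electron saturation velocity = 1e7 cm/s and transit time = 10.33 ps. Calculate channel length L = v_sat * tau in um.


Step 1: tau in seconds = 10.33 ps * 1e-12 = 1.0330e-11 s
Step 2: L = v_sat * tau = 1e7 * 1.0330e-11 = 1.0330e-04 cm
Step 3: L in um = 1.0330e-04 * 1e4 = 1.033 um

1.033


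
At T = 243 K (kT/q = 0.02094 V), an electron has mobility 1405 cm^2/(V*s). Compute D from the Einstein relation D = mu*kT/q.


Step 1: D = mu * (kT/q)
Step 2: D = 1405 * 0.02094
Step 3: D = 29.42 cm^2/s

29.42


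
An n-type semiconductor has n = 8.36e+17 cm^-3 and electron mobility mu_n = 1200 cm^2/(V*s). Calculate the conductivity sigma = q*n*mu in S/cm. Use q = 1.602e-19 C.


Step 1: sigma = q * n * mu
Step 2: sigma = 1.602e-19 * 8.36e+17 * 1200
Step 3: sigma = 1.607e+02 S/cm

1.607e+02


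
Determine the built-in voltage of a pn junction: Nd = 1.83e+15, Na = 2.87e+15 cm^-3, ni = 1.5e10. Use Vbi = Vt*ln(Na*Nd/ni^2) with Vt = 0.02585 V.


Step 1: Compute Na*Nd/ni^2 = 2.87e+15 * 1.83e+15 / (1.5e10)^2 = 2.3343e+10
Step 2: ln(2.3343e+10) = 23.8736
Step 3: Vbi = 0.02585 * 23.8736 = 0.617 V

0.617


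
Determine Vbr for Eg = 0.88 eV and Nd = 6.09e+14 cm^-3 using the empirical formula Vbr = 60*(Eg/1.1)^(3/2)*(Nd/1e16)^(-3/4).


Step 1: Eg/1.1 = 0.88/1.1 = 0.800000
Step 2: (Eg/1.1)^1.5 = 0.800000^1.5 = 0.715542
Step 3: (Nd/1e16)^(-0.75) = (0.0609)^(-0.75) = 8.157123
Step 4: Vbr = 60 * 0.715542 * 8.157123 = 350.2 V

350.2


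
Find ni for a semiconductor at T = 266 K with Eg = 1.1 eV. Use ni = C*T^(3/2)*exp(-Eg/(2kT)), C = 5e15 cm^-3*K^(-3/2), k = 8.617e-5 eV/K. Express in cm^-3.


Step 1: Compute kT = 8.617e-5 * 266 = 0.02292122 eV
Step 2: Exponent = -Eg/(2kT) = -1.1/(2*0.02292122) = -23.99523
Step 3: T^(3/2) = 266^1.5 = 4338.33
Step 4: ni = 5e15 * 4338.33 * exp(-23.99523) = 8.23e+08 cm^-3

8.23e+08


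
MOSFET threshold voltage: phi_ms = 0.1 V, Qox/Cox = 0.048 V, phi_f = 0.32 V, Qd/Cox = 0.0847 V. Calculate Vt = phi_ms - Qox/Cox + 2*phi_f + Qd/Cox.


Step 1: Vt = phi_ms - Qox/Cox + 2*phi_f + Qd/Cox
Step 2: Vt = 0.1 - 0.048 + 2*0.32 + 0.0847
Step 3: Vt = 0.1 - 0.048 + 0.64 + 0.0847
Step 4: Vt = 0.7767 V

0.7767


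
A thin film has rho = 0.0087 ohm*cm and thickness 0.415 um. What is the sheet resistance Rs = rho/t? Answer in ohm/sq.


Step 1: Convert thickness to cm: t = 0.415 um = 4.1500e-05 cm
Step 2: Rs = rho / t = 0.0087 / 4.1500e-05
Step 3: Rs = 209.6 ohm/sq

209.6


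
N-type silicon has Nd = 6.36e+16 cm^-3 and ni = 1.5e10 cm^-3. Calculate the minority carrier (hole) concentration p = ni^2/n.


Step 1: Since Nd >> ni, n ≈ Nd = 6.36e+16 cm^-3
Step 2: p = ni^2 / n = (1.5e10)^2 / 6.36e+16
Step 3: p = 2.25e20 / 6.36e+16 = 3.54e+03 cm^-3

3.54e+03


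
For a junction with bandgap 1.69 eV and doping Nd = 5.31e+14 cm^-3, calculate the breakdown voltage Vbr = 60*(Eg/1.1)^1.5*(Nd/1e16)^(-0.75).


Step 1: Eg/1.1 = 1.69/1.1 = 1.536364
Step 2: (Eg/1.1)^1.5 = 1.536364^1.5 = 1.904326
Step 3: (Nd/1e16)^(-0.75) = (0.0531)^(-0.75) = 9.040222
Step 4: Vbr = 60 * 1.904326 * 9.040222 = 1032.9 V

1032.9


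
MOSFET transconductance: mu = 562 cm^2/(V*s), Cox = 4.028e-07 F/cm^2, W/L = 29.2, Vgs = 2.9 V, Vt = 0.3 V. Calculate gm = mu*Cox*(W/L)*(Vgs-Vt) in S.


Step 1: Vov = Vgs - Vt = 2.9 - 0.3 = 2.6 V
Step 2: gm = mu * Cox * (W/L) * Vov
Step 3: gm = 562 * 4.028e-07 * 29.2 * 2.6 = 1.72e-02 S

1.72e-02


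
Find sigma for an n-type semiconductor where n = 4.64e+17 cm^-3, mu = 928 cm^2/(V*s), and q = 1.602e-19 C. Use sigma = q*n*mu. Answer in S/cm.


Step 1: sigma = q * n * mu
Step 2: sigma = 1.602e-19 * 4.64e+17 * 928
Step 3: sigma = 6.898e+01 S/cm

6.898e+01


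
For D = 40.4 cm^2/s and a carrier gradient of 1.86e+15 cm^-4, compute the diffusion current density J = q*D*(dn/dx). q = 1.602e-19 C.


Step 1: J = q * D * (dn/dx)
Step 2: J = 1.602e-19 * 40.4 * 1.86e+15
Step 3: J = 1.20e-02 A/cm^2

1.20e-02


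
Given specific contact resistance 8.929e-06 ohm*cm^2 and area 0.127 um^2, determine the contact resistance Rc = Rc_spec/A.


Step 1: Convert area to cm^2: 0.127 um^2 = 1.2700e-09 cm^2
Step 2: Rc = Rc_spec / A = 8.929e-06 / 1.2700e-09
Step 3: Rc = 7.03e+03 ohms

7.03e+03


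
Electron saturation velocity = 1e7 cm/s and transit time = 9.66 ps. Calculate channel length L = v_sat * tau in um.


Step 1: tau in seconds = 9.66 ps * 1e-12 = 9.6600e-12 s
Step 2: L = v_sat * tau = 1e7 * 9.6600e-12 = 9.6600e-05 cm
Step 3: L in um = 9.6600e-05 * 1e4 = 0.966 um

0.966


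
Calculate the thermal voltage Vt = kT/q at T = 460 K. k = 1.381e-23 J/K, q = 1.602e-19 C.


Step 1: kT = 1.381e-23 * 460 = 6.3526e-21 J
Step 2: Vt = kT/q = 6.3526e-21 / 1.602e-19
Step 3: Vt = 0.03965 V

0.03965


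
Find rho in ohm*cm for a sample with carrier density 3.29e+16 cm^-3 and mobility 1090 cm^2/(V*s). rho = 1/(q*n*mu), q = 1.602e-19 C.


Step 1: sigma = q * n * mu = 1.602e-19 * 3.29e+16 * 1090 = 5.74493e+00 S/cm
Step 2: rho = 1 / sigma = 1 / 5.74493e+00 = 0.1741 ohm*cm

0.1741


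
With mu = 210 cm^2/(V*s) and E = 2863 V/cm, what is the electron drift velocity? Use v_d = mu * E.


Step 1: v_d = mu * E
Step 2: v_d = 210 * 2863 = 601230
Step 3: v_d = 6.01e+05 cm/s

6.01e+05


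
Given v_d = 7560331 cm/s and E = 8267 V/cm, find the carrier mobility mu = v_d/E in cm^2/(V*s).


Step 1: mu = v_d / E
Step 2: mu = 7560331 / 8267
Step 3: mu = 914.52 cm^2/(V*s)

914.52


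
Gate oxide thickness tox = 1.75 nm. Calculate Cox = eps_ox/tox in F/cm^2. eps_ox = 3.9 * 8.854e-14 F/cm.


Step 1: eps_ox = 3.9 * 8.854e-14 = 3.45306e-13 F/cm
Step 2: tox in cm = 1.75 nm * 1e-7 = 1.7500e-07 cm
Step 3: Cox = 3.45306e-13 / 1.7500e-07 = 1.97e-06 F/cm^2

1.97e-06


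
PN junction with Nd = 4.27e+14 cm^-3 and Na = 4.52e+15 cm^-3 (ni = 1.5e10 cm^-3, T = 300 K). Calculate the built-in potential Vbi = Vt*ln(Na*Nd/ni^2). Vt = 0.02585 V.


Step 1: Compute Na*Nd/ni^2 = 4.52e+15 * 4.27e+14 / (1.5e10)^2 = 8.5780e+09
Step 2: ln(8.5780e+09) = 22.8725
Step 3: Vbi = 0.02585 * 22.8725 = 0.591 V

0.591


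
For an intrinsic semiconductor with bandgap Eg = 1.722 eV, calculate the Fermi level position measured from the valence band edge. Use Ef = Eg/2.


Step 1: For an intrinsic semiconductor, the Fermi level sits at midgap.
Step 2: Ef = Eg / 2 = 1.722 / 2 = 0.861 eV

0.861


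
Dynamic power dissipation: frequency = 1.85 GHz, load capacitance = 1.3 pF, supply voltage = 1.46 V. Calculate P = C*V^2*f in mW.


Step 1: V^2 = 1.46^2 = 2.1316 V^2
Step 2: P = C*V^2*f = 1.3e-12 F * 2.1316 * 1.85e9 Hz
Step 3: P = 5.126498e-03 W
Step 4: P = 5.126 mW

5.126


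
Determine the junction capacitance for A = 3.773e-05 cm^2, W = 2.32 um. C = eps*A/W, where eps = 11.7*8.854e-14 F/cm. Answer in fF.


Step 1: eps_Si = 11.7 * 8.854e-14 = 1.035918e-12 F/cm
Step 2: W in cm = 2.32 * 1e-4 = 2.32e-04 cm
Step 3: C = 1.035918e-12 * 3.773e-05 / 2.32e-04 = 1.684706e-13 F
Step 4: C = 168.47 fF

168.47


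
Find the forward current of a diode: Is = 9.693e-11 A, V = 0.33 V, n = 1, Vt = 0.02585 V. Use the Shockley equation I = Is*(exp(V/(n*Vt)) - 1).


Step 1: V/(n*Vt) = 0.33/(1*0.02585) = 12.7660
Step 2: exp(12.7660) = 3.5011e+05
Step 3: I = 9.693e-11 * (3.5011e+05 - 1) = 3.39e-05 A

3.39e-05


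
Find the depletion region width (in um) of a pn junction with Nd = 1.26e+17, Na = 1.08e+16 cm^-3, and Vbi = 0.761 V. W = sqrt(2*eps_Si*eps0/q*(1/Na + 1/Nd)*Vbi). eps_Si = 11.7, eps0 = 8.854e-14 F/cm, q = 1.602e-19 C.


Step 1: 1/Na + 1/Nd = 1/1.08e+16 + 1/1.26e+17 = 1.00529e-16
Step 2: 2*eps*eps0/q = 2*11.7*8.854e-14/1.602e-19 = 1.293281e+07
Step 3: W^2 = 1.293281e+07 * 1.00529e-16 * 0.761 = 9.89393e-10
Step 4: W = sqrt(9.89393e-10) = 3.145e-05 cm = 0.3145 um

0.3145


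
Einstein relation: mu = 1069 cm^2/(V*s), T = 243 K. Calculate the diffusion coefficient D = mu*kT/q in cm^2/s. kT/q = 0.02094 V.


Step 1: D = mu * (kT/q)
Step 2: D = 1069 * 0.02094
Step 3: D = 22.38 cm^2/s

22.38


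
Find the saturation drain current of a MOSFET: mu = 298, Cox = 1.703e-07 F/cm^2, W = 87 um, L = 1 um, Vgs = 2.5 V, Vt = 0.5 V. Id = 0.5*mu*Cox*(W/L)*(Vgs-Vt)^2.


Step 1: Overdrive voltage Vov = Vgs - Vt = 2.5 - 0.5 = 2.0 V
Step 2: W/L = 87/1 = 87
Step 3: Id = 0.5 * 298 * 1.703e-07 * 87 * 2.0^2
Step 4: Id = 8.83e-03 A

8.83e-03


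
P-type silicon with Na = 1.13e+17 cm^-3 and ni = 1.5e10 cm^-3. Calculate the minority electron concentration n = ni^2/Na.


Step 1: Majority hole concentration p ≈ Na = 1.13e+17 cm^-3
Step 2: n = ni^2 / Na = (1.5e10)^2 / 1.13e+17
Step 3: n = 1.99e+03 cm^-3

1.99e+03


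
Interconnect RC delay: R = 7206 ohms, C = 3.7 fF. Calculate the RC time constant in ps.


Step 1: tau = R * C
Step 2: tau = 7206 * 3.7 fF = 7206 * 3.7e-15 F
Step 3: tau = 2.66622e-11 s = 26.6622 ps

26.6622


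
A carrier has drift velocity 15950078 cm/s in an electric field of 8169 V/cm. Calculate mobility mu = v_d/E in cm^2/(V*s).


Step 1: mu = v_d / E
Step 2: mu = 15950078 / 8169
Step 3: mu = 1952.51 cm^2/(V*s)

1952.51


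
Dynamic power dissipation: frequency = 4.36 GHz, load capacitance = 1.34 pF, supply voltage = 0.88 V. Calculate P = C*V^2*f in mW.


Step 1: V^2 = 0.88^2 = 0.7744 V^2
Step 2: P = C*V^2*f = 1.34e-12 F * 0.7744 * 4.36e9 Hz
Step 3: P = 4.52435456e-03 W
Step 4: P = 4.524 mW

4.524


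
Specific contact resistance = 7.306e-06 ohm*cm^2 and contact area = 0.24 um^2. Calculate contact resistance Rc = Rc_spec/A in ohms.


Step 1: Convert area to cm^2: 0.24 um^2 = 2.4000e-09 cm^2
Step 2: Rc = Rc_spec / A = 7.306e-06 / 2.4000e-09
Step 3: Rc = 3.04e+03 ohms

3.04e+03
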